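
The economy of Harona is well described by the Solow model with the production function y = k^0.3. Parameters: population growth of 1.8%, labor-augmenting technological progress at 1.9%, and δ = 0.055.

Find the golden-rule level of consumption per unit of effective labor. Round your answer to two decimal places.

At the golden rule, f'(k) = n + g + δ, so α·k^(α−1) = n + g + δ and k_gold = (α/(n + g + δ))^(1/(1−α)).
k_gold = (0.3/0.092)^(1/0.7) = 3.2609^1.4286 ≈ 5.4120
c_gold = f(k_gold) − (n + g + δ)·k_gold = 1.6596 − 0.092×5.4120 ≈ 1.1617

c_gold ≈ 1.16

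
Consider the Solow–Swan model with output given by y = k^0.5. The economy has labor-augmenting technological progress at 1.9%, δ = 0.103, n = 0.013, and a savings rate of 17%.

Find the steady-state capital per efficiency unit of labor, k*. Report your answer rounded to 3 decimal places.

k* ≈ 1.586

Steady state requires s·f(k) = (n + g + δ)·k, i.e. s·k^α = (n + g + δ)·k.
Rearranging, k^(1−α) = s / (n + g + δ).
k^0.5 = 0.17 / (0.013 + 0.019 + 0.103) = 0.17 / 0.135 = 1.2593
k* = 1.2593^(1/0.5) ≈ 1.5858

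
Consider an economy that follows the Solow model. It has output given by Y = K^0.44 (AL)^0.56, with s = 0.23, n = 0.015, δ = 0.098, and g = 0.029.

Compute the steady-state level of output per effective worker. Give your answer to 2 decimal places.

y* = 1.46

In steady state, investment equals break-even investment: s·k^α = (n + g + δ)·k.
Dividing both sides by k: k^(1−α) = s / (n + g + δ).
k^0.56 = 0.23 / (0.015 + 0.029 + 0.098) = 0.23 / 0.142 = 1.6197
k* = 1.6197^(1/0.56) ≈ 2.3659
y* = (k*)^α = 2.3659^0.44 ≈ 1.4607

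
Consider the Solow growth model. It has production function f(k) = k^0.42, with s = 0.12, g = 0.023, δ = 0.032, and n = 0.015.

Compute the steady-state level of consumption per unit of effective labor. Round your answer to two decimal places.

c* = 1.30

At the steady state, Δk = 0, so s·k^α = (n + g + δ)·k.
Dividing both sides by k: k^(1−α) = s / (n + g + δ).
k^0.58 = 0.12 / (0.015 + 0.023 + 0.032) = 0.12 / 0.070 = 1.7143
k* = 1.7143^(1/0.58) ≈ 2.5328
y* = (k*)^α = 2.5328^0.42 ≈ 1.4774
c* = (1 − s)·y* = (1 − 0.12) × 1.4774 ≈ 1.3001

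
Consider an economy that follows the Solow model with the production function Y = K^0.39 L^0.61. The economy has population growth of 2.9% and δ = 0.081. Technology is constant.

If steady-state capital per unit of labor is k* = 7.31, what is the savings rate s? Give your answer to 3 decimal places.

Steady state requires s·f(k) = (n + δ)·k, i.e. s·k^α = (n + δ)·k.
So s / (n + δ) = (k*)^(1−α) = 7.31^0.61 = 3.3650.
Therefore s = 3.3650 × (n + δ) = 3.3650 × 0.110 = 0.3702.

s ≈ 0.370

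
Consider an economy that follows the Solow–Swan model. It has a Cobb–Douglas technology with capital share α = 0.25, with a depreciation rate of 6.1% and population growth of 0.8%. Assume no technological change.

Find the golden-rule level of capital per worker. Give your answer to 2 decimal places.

k_gold ≈ 5.56

The golden rule sets f'(k) = n + δ, i.e. α·k^(α−1) = n + δ.
So k^(1−α) = α / (n + δ) = 0.25 / 0.069 = 3.6232.
k_gold = 3.6232^(1/0.75) ≈ 5.5649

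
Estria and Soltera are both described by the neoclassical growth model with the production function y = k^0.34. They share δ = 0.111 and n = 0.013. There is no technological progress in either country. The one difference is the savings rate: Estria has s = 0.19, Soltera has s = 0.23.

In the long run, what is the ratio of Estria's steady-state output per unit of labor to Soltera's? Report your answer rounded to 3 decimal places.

Steady-state y* = [s/(n + δ)]^(α/(1−α)), so the ratio is [ (s_E/(n + δ)_E) / (s_S/(n + δ)_S) ]^0.5152.
s_E/(n + δ)_E = 0.19/0.124 = 1.5323; s_S/(n + δ)_S = 0.23/0.124 = 1.8548.
Ratio = (1.5323/1.8548)^0.5152 = 0.8261^0.5152 ≈ 0.9063

ratio ≈ 0.906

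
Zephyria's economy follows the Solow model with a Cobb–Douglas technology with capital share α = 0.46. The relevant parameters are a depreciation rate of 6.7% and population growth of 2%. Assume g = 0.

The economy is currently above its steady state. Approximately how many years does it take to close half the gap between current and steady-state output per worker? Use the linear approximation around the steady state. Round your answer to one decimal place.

t_½ ≈ 14.8 years

Near the steady state the convergence rate is λ = (1 − α)(n + δ).
λ = (1 − 0.46) × 0.087 = 0.54 × 0.087 = 0.04698
Half-life = ln 2 / λ = 0.6931 / 0.04698 ≈ 14.75 years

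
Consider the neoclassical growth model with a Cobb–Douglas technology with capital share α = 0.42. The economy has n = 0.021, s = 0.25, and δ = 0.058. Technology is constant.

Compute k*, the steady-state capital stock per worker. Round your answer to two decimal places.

k* ≈ 7.29

Steady state requires s·f(k) = (n + δ)·k, i.e. s·k^α = (n + δ)·k.
Rearranging, k^(1−α) = s / (n + δ).
k^0.58 = 0.25 / (0.021 + 0.058) = 0.25 / 0.079 = 3.1646
k* = 3.1646^(1/0.58) ≈ 7.2882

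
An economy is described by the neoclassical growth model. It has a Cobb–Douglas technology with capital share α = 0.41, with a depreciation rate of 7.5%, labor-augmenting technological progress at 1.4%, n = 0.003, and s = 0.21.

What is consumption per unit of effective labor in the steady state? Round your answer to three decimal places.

Steady state requires s·f(k) = (n + g + δ)·k, i.e. s·k^α = (n + g + δ)·k.
Dividing both sides by k: k^(1−α) = s / (n + g + δ).
k^0.59 = 0.21 / (0.003 + 0.014 + 0.075) = 0.21 / 0.092 = 2.2826
k* = 2.2826^(1/0.59) ≈ 4.0505
y* = (k*)^α = 4.0505^0.41 ≈ 1.7745
c* = (1 − s)·y* = (1 − 0.21) × 1.7745 ≈ 1.4019

c* ≈ 1.402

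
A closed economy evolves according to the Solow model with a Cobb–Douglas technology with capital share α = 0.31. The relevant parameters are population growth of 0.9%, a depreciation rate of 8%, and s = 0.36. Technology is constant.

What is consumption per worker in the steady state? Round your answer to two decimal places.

At the steady state, Δk = 0, so s·k^α = (n + δ)·k.
Rearranging, k^(1−α) = s / (n + δ).
k^0.69 = 0.36 / (0.009 + 0.080) = 0.36 / 0.089 = 4.0449
k* = 4.0449^(1/0.69) ≈ 7.5784
y* = (k*)^α = 7.5784^0.31 ≈ 1.8736
c* = (1 − s)·y* = (1 − 0.36) × 1.8736 ≈ 1.1991

c* ≈ 1.20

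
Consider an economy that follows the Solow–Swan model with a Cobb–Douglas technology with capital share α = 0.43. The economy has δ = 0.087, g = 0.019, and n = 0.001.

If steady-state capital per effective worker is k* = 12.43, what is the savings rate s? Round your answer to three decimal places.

s ≈ 0.450

At the steady state, Δk = 0, so s·k^α = (n + g + δ)·k.
So s / (n + g + δ) = (k*)^(1−α) = 12.43^0.57 = 4.2058.
Therefore s = 4.2058 × (n + g + δ) = 4.2058 × 0.107 = 0.4500.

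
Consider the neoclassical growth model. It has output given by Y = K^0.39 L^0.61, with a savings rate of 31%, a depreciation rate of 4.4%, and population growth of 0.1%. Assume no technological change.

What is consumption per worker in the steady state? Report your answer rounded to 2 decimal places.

Steady state requires s·f(k) = (n + δ)·k, i.e. s·k^α = (n + δ)·k.
Rearranging, k^(1−α) = s / (n + δ).
k^0.61 = 0.31 / (0.001 + 0.044) = 0.31 / 0.045 = 6.8889
k* = 6.8889^(1/0.61) ≈ 23.6601
y* = (k*)^α = 23.6601^0.39 ≈ 3.4345
c* = (1 − s)·y* = (1 − 0.31) × 3.4345 ≈ 2.3698

c* = 2.37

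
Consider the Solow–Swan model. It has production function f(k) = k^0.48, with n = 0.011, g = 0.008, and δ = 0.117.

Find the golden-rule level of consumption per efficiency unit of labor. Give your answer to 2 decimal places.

c_gold ≈ 1.67

At the golden rule, f'(k) = n + g + δ, so α·k^(α−1) = n + g + δ and k_gold = (α/(n + g + δ))^(1/(1−α)).
k_gold = (0.48/0.136)^(1/0.52) = 3.5294^1.9231 ≈ 11.3053
c_gold = f(k_gold) − (n + g + δ)·k_gold = 3.2031 − 0.136×11.3053 ≈ 1.6656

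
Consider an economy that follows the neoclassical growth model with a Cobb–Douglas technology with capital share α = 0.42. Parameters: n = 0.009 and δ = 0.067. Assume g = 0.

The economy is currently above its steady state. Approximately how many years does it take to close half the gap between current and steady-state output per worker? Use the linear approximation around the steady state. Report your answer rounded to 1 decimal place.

about 15.7 years

Near the steady state the convergence rate is λ = (1 − α)(n + δ).
λ = (1 − 0.42) × 0.076 = 0.58 × 0.076 = 0.04408
Half-life = ln 2 / λ = 0.6931 / 0.04408 ≈ 15.72 years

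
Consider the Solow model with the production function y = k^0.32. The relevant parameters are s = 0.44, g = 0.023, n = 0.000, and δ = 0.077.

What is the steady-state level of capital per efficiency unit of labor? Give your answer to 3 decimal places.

At the steady state, Δk = 0, so s·k^α = (n + g + δ)·k.
Rearranging, k^(1−α) = s / (n + g + δ).
k^0.68 = 0.44 / (0.000 + 0.023 + 0.077) = 0.44 / 0.100 = 4.4000
k* = 4.4000^(1/0.68) ≈ 8.8360

k* = 8.836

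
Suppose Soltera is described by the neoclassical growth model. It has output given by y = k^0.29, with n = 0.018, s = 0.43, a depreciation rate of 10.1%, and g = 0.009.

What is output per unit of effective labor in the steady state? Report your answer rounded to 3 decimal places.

y* ≈ 1.640

In steady state, investment equals break-even investment: s·k^α = (n + g + δ)·k.
Rearranging, k^(1−α) = s / (n + g + δ).
k^0.71 = 0.43 / (0.018 + 0.009 + 0.101) = 0.43 / 0.128 = 3.3594
k* = 3.3594^(1/0.71) ≈ 5.5108
y* = (k*)^α = 5.5108^0.29 ≈ 1.6404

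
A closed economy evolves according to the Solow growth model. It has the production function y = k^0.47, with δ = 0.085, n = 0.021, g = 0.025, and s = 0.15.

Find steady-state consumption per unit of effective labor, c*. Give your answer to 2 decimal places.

Steady state requires s·f(k) = (n + g + δ)·k, i.e. s·k^α = (n + g + δ)·k.
Dividing both sides by k: k^(1−α) = s / (n + g + δ).
k^0.53 = 0.15 / (0.021 + 0.025 + 0.085) = 0.15 / 0.131 = 1.1450
k* = 1.1450^(1/0.53) ≈ 1.2911
y* = (k*)^α = 1.2911^0.47 ≈ 1.1276
c* = (1 − s)·y* = (1 − 0.15) × 1.1276 ≈ 0.9585

c* = 0.96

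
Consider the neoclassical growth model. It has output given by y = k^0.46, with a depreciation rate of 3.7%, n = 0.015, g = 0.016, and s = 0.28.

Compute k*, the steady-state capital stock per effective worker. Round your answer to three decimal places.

At the steady state, Δk = 0, so s·k^α = (n + g + δ)·k.
Rearranging, k^(1−α) = s / (n + g + δ).
k^0.54 = 0.28 / (0.015 + 0.016 + 0.037) = 0.28 / 0.068 = 4.1176
k* = 4.1176^(1/0.54) ≈ 13.7477

k* = 13.748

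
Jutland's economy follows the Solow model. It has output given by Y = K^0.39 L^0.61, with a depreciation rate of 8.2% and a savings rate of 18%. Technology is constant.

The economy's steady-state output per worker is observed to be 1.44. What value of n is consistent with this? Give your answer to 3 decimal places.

Steady state requires s·f(k) = (n + δ)·k, i.e. s·k^α = (n + δ)·k.
Since y* = [s/(n + δ)]^(α/(1−α)), we have s/(n + δ) = (y*)^((1−α)/α) = 1.44^1.5641 = 1.7689.
Therefore n + δ = s / 1.7689 = 0.18 / 1.7689 = 0.1018, so n = 0.1018 − 0.082 = 0.0198.

n ≈ 0.020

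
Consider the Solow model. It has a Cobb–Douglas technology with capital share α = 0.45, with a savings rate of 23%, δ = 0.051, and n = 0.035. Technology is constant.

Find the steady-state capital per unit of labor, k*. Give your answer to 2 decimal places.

k* ≈ 5.98

In steady state, investment equals break-even investment: s·k^α = (n + δ)·k.
Dividing both sides by k: k^(1−α) = s / (n + δ).
k^0.55 = 0.23 / (0.035 + 0.051) = 0.23 / 0.086 = 2.6744
k* = 2.6744^(1/0.55) ≈ 5.9810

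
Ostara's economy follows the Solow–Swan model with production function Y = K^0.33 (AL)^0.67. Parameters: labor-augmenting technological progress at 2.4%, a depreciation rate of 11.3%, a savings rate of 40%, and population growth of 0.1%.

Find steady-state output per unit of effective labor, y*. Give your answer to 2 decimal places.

In steady state, investment equals break-even investment: s·k^α = (n + g + δ)·k.
Dividing both sides by k: k^(1−α) = s / (n + g + δ).
k^0.67 = 0.40 / (0.001 + 0.024 + 0.113) = 0.40 / 0.138 = 2.8986
k* = 2.8986^(1/0.67) ≈ 4.8959
y* = (k*)^α = 4.8959^0.33 ≈ 1.6891

y* = 1.69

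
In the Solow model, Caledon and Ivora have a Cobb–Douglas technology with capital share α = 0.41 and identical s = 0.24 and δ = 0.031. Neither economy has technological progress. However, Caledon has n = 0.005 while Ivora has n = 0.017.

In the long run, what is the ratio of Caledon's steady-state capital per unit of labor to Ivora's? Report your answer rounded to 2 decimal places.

k*_C / k*_I ≈ 1.63

Steady-state k* = [s/(n + δ)]^(1/(1−α)), so the ratio is [ (s_C/(n + δ)_C) / (s_I/(n + δ)_I) ]^1.6949.
s_C/(n + δ)_C = 0.24/0.036 = 6.6667; s_I/(n + δ)_I = 0.24/0.048 = 5.0000.
Ratio = (6.6667/5.0000)^1.6949 = 1.3333^1.6949 ≈ 1.6283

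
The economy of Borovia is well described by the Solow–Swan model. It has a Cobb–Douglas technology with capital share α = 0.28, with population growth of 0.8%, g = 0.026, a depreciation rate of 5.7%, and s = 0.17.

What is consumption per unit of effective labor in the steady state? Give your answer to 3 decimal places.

c* = 1.058

At the steady state, Δk = 0, so s·k^α = (n + g + δ)·k.
Dividing both sides by k: k^(1−α) = s / (n + g + δ).
k^0.72 = 0.17 / (0.008 + 0.026 + 0.057) = 0.17 / 0.091 = 1.8681
k* = 1.8681^(1/0.72) ≈ 2.3820
y* = (k*)^α = 2.3820^0.28 ≈ 1.2751
c* = (1 − s)·y* = (1 − 0.17) × 1.2751 ≈ 1.0583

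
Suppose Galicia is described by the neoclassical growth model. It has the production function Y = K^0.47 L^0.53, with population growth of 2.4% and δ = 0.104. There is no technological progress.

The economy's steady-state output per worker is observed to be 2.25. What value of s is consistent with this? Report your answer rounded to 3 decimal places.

s ≈ 0.319

In steady state, investment equals break-even investment: s·k^α = (n + δ)·k.
Since y* = [s/(n + δ)]^(α/(1−α)), we have s/(n + δ) = (y*)^((1−α)/α) = 2.25^1.1277 = 2.4955.
Therefore s = 2.4955 × (n + δ) = 2.4955 × 0.128 = 0.3194.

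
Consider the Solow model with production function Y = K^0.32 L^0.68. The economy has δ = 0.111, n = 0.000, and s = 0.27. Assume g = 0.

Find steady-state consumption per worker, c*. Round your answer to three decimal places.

c* = 1.109

Steady state requires s·f(k) = (n + δ)·k, i.e. s·k^α = (n + δ)·k.
Rearranging, k^(1−α) = s / (n + δ).
k^0.68 = 0.27 / (0.000 + 0.111) = 0.27 / 0.111 = 2.4324
k* = 2.4324^(1/0.68) ≈ 3.6957
y* = (k*)^α = 3.6957^0.32 ≈ 1.5194
c* = (1 − s)·y* = (1 − 0.27) × 1.5194 ≈ 1.1092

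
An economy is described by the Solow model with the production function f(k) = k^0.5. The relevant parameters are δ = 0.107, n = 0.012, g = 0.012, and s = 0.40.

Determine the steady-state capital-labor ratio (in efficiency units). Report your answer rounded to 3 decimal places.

At the steady state, Δk = 0, so s·k^α = (n + g + δ)·k.
Dividing both sides by k: k^(1−α) = s / (n + g + δ).
k^0.5 = 0.40 / (0.012 + 0.012 + 0.107) = 0.40 / 0.131 = 3.0534
k* = 3.0534^(1/0.5) ≈ 9.3233

k* ≈ 9.323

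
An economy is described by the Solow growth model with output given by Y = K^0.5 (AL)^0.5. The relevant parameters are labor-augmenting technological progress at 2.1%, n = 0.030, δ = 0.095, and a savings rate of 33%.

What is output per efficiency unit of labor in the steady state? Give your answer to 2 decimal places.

Steady state requires s·f(k) = (n + g + δ)·k, i.e. s·k^α = (n + g + δ)·k.
Rearranging, k^(1−α) = s / (n + g + δ).
k^0.5 = 0.33 / (0.030 + 0.021 + 0.095) = 0.33 / 0.146 = 2.2603
k* = 2.2603^(1/0.5) ≈ 5.1090
y* = (k*)^α = 5.1090^0.5 ≈ 2.2603

y* ≈ 2.26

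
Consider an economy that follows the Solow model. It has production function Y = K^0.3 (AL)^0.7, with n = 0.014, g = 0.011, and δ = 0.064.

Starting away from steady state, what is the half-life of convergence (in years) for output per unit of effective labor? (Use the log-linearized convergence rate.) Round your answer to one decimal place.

half-life ≈ 11.1 years

Near the steady state the convergence rate is λ = (1 − α)(n + g + δ).
λ = (1 − 0.3) × 0.089 = 0.7 × 0.089 = 0.0623
Half-life = ln 2 / λ = 0.6931 / 0.0623 ≈ 11.13 years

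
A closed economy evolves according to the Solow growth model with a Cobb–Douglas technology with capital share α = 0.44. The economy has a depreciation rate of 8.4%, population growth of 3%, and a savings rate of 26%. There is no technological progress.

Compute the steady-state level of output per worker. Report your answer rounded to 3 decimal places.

y* ≈ 1.911

At the steady state, Δk = 0, so s·k^α = (n + δ)·k.
Dividing both sides by k: k^(1−α) = s / (n + δ).
k^0.56 = 0.26 / (0.030 + 0.084) = 0.26 / 0.114 = 2.2807
k* = 2.2807^(1/0.56) ≈ 4.3592
y* = (k*)^α = 4.3592^0.44 ≈ 1.9113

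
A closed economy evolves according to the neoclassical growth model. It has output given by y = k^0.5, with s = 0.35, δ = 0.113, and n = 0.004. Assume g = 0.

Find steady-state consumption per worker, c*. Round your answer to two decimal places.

c* ≈ 1.94

Steady state requires s·f(k) = (n + δ)·k, i.e. s·k^α = (n + δ)·k.
Rearranging, k^(1−α) = s / (n + δ).
k^0.5 = 0.35 / (0.004 + 0.113) = 0.35 / 0.117 = 2.9915
k* = 2.9915^(1/0.5) ≈ 8.9491
y* = (k*)^α = 8.9491^0.5 ≈ 2.9915
c* = (1 − s)·y* = (1 − 0.35) × 2.9915 ≈ 1.9445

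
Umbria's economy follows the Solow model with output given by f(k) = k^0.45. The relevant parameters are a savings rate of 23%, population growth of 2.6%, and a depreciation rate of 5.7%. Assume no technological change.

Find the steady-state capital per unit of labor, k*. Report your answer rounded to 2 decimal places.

In steady state, investment equals break-even investment: s·k^α = (n + δ)·k.
Dividing both sides by k: k^(1−α) = s / (n + δ).
k^0.55 = 0.23 / (0.026 + 0.057) = 0.23 / 0.083 = 2.7711
k* = 2.7711^(1/0.55) ≈ 6.3800

k* = 6.38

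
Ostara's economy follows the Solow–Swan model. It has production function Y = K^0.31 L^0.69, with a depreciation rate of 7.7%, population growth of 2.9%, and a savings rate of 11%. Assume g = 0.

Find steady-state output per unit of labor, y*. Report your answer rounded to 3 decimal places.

Steady state requires s·f(k) = (n + δ)·k, i.e. s·k^α = (n + δ)·k.
Dividing both sides by k: k^(1−α) = s / (n + δ).
k^0.69 = 0.11 / (0.029 + 0.077) = 0.11 / 0.106 = 1.0377
k* = 1.0377^(1/0.69) ≈ 1.0551
y* = (k*)^α = 1.0551^0.31 ≈ 1.0168

y* = 1.017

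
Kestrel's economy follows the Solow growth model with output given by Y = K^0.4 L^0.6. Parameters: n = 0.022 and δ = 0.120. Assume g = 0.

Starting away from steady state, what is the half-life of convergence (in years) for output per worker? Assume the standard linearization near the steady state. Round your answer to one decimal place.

half-life ≈ 8.1 years

Near the steady state the convergence rate is λ = (1 − α)(n + δ).
λ = (1 − 0.4) × 0.142 = 0.6 × 0.142 = 0.0852
Half-life = ln 2 / λ = 0.6931 / 0.0852 ≈ 8.13 years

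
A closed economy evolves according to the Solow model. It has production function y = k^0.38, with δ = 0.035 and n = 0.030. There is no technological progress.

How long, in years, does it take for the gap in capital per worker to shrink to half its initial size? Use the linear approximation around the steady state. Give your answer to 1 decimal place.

Near the steady state the convergence rate is λ = (1 − α)(n + δ).
λ = (1 − 0.38) × 0.065 = 0.62 × 0.065 = 0.0403
Half-life = ln 2 / λ = 0.6931 / 0.0403 ≈ 17.20 years

t_½ ≈ 17.2 years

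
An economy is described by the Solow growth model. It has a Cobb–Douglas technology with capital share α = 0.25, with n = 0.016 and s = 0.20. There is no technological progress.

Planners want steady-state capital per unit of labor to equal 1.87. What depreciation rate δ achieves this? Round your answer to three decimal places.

In steady state, investment equals break-even investment: s·k^α = (n + δ)·k.
So s / (n + δ) = (k*)^(1−α) = 1.87^0.75 = 1.5991.
Therefore n + δ = s / 1.5991 = 0.20 / 1.5991 = 0.1251, so δ = 0.1251 − 0.016 = 0.1091.

δ ≈ 0.109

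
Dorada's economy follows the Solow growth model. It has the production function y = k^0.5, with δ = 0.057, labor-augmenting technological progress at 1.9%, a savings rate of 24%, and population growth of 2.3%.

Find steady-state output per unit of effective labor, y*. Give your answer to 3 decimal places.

In steady state, investment equals break-even investment: s·k^α = (n + g + δ)·k.
Rearranging, k^(1−α) = s / (n + g + δ).
k^0.5 = 0.24 / (0.023 + 0.019 + 0.057) = 0.24 / 0.099 = 2.4242
k* = 2.4242^(1/0.5) ≈ 5.8767
y* = (k*)^α = 5.8767^0.5 ≈ 2.4242

y* ≈ 2.424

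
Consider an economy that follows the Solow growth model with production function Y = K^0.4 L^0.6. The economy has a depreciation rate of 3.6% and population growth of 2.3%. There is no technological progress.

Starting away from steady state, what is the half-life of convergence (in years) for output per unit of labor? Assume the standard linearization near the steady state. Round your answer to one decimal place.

about 19.6 years

Near the steady state the convergence rate is λ = (1 − α)(n + δ).
λ = (1 − 0.4) × 0.059 = 0.6 × 0.059 = 0.0354
Half-life = ln 2 / λ = 0.6931 / 0.0354 ≈ 19.58 years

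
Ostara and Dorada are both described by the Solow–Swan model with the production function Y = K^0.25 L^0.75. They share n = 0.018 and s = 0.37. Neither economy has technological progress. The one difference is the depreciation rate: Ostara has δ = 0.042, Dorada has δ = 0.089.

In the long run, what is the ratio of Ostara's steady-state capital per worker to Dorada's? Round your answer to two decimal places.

ratio ≈ 2.16

Steady-state k* = [s/(n + δ)]^(1/(1−α)), so the ratio is [ (s_O/(n + δ)_O) / (s_D/(n + δ)_D) ]^1.3333.
s_O/(n + δ)_O = 0.37/0.060 = 6.1667; s_D/(n + δ)_D = 0.37/0.107 = 3.4579.
Ratio = (6.1667/3.4579)^1.3333 = 1.7834^1.3333 ≈ 2.1627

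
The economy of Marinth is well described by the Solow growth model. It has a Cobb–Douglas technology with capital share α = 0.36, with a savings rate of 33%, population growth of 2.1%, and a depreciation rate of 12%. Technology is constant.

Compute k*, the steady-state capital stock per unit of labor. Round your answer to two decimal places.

k* = 3.78

In steady state, investment equals break-even investment: s·k^α = (n + δ)·k.
Rearranging, k^(1−α) = s / (n + δ).
k^0.64 = 0.33 / (0.021 + 0.120) = 0.33 / 0.141 = 2.3404
k* = 2.3404^(1/0.64) ≈ 3.7759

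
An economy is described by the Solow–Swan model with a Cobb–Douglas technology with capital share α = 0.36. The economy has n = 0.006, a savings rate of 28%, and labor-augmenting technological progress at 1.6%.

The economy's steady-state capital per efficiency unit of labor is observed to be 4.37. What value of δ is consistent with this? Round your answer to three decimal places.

δ ≈ 0.087

At the steady state, Δk = 0, so s·k^α = (n + g + δ)·k.
So s / (n + g + δ) = (k*)^(1−α) = 4.37^0.64 = 2.5699.
Therefore n + g + δ = s / 2.5699 = 0.28 / 2.5699 = 0.1090, so δ = 0.1090 − 0.022 = 0.0870.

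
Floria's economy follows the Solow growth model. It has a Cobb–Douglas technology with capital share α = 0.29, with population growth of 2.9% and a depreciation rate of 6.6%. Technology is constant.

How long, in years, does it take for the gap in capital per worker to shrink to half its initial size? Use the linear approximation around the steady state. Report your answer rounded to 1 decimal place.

half-life ≈ 10.3 years

Near the steady state the convergence rate is λ = (1 − α)(n + δ).
λ = (1 − 0.29) × 0.095 = 0.71 × 0.095 = 0.06745
Half-life = ln 2 / λ = 0.6931 / 0.06745 ≈ 10.28 years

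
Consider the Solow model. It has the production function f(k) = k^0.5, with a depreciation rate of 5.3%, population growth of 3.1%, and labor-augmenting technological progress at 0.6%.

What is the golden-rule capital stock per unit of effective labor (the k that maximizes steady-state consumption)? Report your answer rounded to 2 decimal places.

k_gold ≈ 30.86

The golden rule sets f'(k) = n + g + δ, i.e. α·k^(α−1) = n + g + δ.
So k^(1−α) = α / (n + g + δ) = 0.5 / 0.090 = 5.5556.
k_gold = 5.5556^(1/0.5) ≈ 30.8647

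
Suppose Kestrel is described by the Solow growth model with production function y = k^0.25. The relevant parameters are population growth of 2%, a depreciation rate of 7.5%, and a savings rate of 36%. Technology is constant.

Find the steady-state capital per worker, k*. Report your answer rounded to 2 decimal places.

k* = 5.91

Steady state requires s·f(k) = (n + δ)·k, i.e. s·k^α = (n + δ)·k.
Dividing both sides by k: k^(1−α) = s / (n + δ).
k^0.75 = 0.36 / (0.020 + 0.075) = 0.36 / 0.095 = 3.7895
k* = 3.7895^(1/0.75) ≈ 5.9080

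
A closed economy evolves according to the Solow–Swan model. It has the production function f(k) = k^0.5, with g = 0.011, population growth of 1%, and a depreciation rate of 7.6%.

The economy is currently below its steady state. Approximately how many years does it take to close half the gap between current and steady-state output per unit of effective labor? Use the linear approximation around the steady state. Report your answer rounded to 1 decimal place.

t_½ ≈ 14.3 years

Near the steady state the convergence rate is λ = (1 − α)(n + g + δ).
λ = (1 − 0.5) × 0.097 = 0.5 × 0.097 = 0.0485
Half-life = ln 2 / λ = 0.6931 / 0.0485 ≈ 14.29 years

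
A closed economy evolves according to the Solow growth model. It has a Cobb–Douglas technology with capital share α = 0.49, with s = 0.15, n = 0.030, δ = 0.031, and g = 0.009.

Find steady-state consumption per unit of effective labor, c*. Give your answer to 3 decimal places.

c* = 1.768

Steady state requires s·f(k) = (n + g + δ)·k, i.e. s·k^α = (n + g + δ)·k.
Dividing both sides by k: k^(1−α) = s / (n + g + δ).
k^0.51 = 0.15 / (0.030 + 0.009 + 0.031) = 0.15 / 0.070 = 2.1429
k* = 2.1429^(1/0.51) ≈ 4.4568
y* = (k*)^α = 4.4568^0.49 ≈ 2.0798
c* = (1 − s)·y* = (1 − 0.15) × 2.0798 ≈ 1.7678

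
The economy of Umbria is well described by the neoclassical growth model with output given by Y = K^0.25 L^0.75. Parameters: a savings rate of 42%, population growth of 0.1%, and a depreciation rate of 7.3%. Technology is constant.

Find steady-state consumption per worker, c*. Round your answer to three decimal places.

c* ≈ 1.035

At the steady state, Δk = 0, so s·k^α = (n + δ)·k.
Rearranging, k^(1−α) = s / (n + δ).
k^0.75 = 0.42 / (0.001 + 0.073) = 0.42 / 0.074 = 5.6757
k* = 5.6757^(1/0.75) ≈ 10.1242
y* = (k*)^α = 10.1242^0.25 ≈ 1.7838
c* = (1 − s)·y* = (1 − 0.42) × 1.7838 ≈ 1.0346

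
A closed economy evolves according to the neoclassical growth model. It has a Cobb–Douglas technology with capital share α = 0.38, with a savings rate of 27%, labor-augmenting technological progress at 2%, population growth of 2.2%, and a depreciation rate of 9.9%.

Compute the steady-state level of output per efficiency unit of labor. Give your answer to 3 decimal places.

y* = 1.489

Steady state requires s·f(k) = (n + g + δ)·k, i.e. s·k^α = (n + g + δ)·k.
Dividing both sides by k: k^(1−α) = s / (n + g + δ).
k^0.62 = 0.27 / (0.022 + 0.020 + 0.099) = 0.27 / 0.141 = 1.9149
k* = 1.9149^(1/0.62) ≈ 2.8515
y* = (k*)^α = 2.8515^0.38 ≈ 1.4891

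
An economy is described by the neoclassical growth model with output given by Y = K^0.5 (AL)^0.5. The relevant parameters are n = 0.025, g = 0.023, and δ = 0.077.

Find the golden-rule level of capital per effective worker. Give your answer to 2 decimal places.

k_gold ≈ 16.00

The golden rule sets f'(k) = n + g + δ, i.e. α·k^(α−1) = n + g + δ.
So k^(1−α) = α / (n + g + δ) = 0.5 / 0.125 = 4.0000.
k_gold = 4.0000^(1/0.5) ≈ 16.0000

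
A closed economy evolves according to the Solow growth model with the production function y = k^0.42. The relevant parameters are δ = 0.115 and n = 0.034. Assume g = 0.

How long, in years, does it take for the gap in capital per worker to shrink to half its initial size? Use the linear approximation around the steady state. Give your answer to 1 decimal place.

Near the steady state the convergence rate is λ = (1 − α)(n + δ).
λ = (1 − 0.42) × 0.149 = 0.58 × 0.149 = 0.08642
Half-life = ln 2 / λ = 0.6931 / 0.08642 ≈ 8.02 years

t_½ ≈ 8.0 years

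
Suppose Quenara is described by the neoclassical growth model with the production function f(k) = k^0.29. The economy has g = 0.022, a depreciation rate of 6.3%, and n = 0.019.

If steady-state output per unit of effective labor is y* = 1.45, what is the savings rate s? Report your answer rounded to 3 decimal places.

Steady state requires s·f(k) = (n + g + δ)·k, i.e. s·k^α = (n + g + δ)·k.
Since y* = [s/(n + g + δ)]^(α/(1−α)), we have s/(n + g + δ) = (y*)^((1−α)/α) = 1.45^2.4483 = 2.4836.
Therefore s = 2.4836 × (n + g + δ) = 2.4836 × 0.104 = 0.2583.

s ≈ 0.258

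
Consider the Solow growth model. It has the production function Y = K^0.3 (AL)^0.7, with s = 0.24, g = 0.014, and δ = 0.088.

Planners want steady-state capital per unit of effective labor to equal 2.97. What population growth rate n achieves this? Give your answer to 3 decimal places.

n ≈ 0.010

In steady state, investment equals break-even investment: s·k^α = (n + g + δ)·k.
So s / (n + g + δ) = (k*)^(1−α) = 2.97^0.7 = 2.1425.
Therefore n + g + δ = s / 2.1425 = 0.24 / 2.1425 = 0.1120, so n = 0.1120 − 0.102 = 0.0100.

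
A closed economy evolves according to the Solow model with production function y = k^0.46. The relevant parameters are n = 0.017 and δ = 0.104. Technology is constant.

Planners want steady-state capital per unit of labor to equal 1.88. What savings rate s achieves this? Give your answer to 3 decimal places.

Steady state requires s·f(k) = (n + δ)·k, i.e. s·k^α = (n + δ)·k.
So s / (n + δ) = (k*)^(1−α) = 1.88^0.54 = 1.4062.
Therefore s = 1.4062 × (n + δ) = 1.4062 × 0.121 = 0.1702.

s ≈ 0.170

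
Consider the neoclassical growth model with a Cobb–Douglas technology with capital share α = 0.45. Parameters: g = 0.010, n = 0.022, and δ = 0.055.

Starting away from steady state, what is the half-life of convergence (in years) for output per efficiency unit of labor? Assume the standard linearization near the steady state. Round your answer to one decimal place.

half-life ≈ 14.5 years

Near the steady state the convergence rate is λ = (1 − α)(n + g + δ).
λ = (1 − 0.45) × 0.087 = 0.55 × 0.087 = 0.04785
Half-life = ln 2 / λ = 0.6931 / 0.04785 ≈ 14.48 years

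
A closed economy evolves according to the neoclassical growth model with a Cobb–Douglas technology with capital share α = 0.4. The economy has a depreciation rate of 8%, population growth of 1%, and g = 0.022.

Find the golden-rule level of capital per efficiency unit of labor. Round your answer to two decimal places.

k_gold ≈ 8.34

The golden rule sets f'(k) = n + g + δ, i.e. α·k^(α−1) = n + g + δ.
So k^(1−α) = α / (n + g + δ) = 0.4 / 0.112 = 3.5714.
k_gold = 3.5714^(1/0.6) ≈ 8.3444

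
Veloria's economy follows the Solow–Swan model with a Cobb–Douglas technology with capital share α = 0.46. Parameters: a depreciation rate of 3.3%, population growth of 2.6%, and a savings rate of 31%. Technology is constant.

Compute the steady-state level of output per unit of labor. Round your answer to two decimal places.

At the steady state, Δk = 0, so s·k^α = (n + δ)·k.
Rearranging, k^(1−α) = s / (n + δ).
k^0.54 = 0.31 / (0.026 + 0.033) = 0.31 / 0.059 = 5.2542
k* = 5.2542^(1/0.54) ≈ 21.5909
y* = (k*)^α = 21.5909^0.46 ≈ 4.1093

y* = 4.11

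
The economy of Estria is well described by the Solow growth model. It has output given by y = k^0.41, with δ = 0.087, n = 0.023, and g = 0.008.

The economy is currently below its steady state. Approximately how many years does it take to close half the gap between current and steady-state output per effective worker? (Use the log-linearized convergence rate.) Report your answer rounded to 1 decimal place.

half-life ≈ 10.0 years

Near the steady state the convergence rate is λ = (1 − α)(n + g + δ).
λ = (1 − 0.41) × 0.118 = 0.59 × 0.118 = 0.06962
Half-life = ln 2 / λ = 0.6931 / 0.06962 ≈ 9.96 years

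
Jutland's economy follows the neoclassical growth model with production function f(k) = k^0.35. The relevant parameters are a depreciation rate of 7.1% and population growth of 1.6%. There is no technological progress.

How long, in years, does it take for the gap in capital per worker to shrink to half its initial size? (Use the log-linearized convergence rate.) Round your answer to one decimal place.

Near the steady state the convergence rate is λ = (1 − α)(n + δ).
λ = (1 − 0.35) × 0.087 = 0.65 × 0.087 = 0.05655
Half-life = ln 2 / λ = 0.6931 / 0.05655 ≈ 12.26 years

half-life ≈ 12.3 years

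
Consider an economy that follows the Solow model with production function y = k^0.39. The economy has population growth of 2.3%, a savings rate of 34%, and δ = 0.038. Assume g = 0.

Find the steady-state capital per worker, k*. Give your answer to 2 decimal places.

k* ≈ 16.72

Steady state requires s·f(k) = (n + δ)·k, i.e. s·k^α = (n + δ)·k.
Dividing both sides by k: k^(1−α) = s / (n + δ).
k^0.61 = 0.34 / (0.023 + 0.038) = 0.34 / 0.061 = 5.5738
k* = 5.5738^(1/0.61) ≈ 16.7186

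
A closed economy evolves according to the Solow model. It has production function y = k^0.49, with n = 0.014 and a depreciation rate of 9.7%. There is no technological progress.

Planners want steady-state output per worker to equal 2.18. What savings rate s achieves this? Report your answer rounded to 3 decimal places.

At the steady state, Δk = 0, so s·k^α = (n + δ)·k.
Since y* = [s/(n + δ)]^(α/(1−α)), we have s/(n + δ) = (y*)^((1−α)/α) = 2.18^1.0408 = 2.2504.
Therefore s = 2.2504 × (n + δ) = 2.2504 × 0.111 = 0.2498.

s ≈ 0.250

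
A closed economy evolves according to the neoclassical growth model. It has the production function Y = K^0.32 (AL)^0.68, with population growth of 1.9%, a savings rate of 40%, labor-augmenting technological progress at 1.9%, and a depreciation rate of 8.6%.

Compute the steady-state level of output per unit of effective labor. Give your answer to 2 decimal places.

Steady state requires s·f(k) = (n + g + δ)·k, i.e. s·k^α = (n + g + δ)·k.
Dividing both sides by k: k^(1−α) = s / (n + g + δ).
k^0.68 = 0.40 / (0.019 + 0.019 + 0.086) = 0.40 / 0.124 = 3.2258
k* = 3.2258^(1/0.68) ≈ 5.5975
y* = (k*)^α = 5.5975^0.32 ≈ 1.7352

y* ≈ 1.74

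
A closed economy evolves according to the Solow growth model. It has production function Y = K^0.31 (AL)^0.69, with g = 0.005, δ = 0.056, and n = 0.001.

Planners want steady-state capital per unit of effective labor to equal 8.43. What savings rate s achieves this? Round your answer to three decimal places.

s ≈ 0.270

At the steady state, Δk = 0, so s·k^α = (n + g + δ)·k.
So s / (n + g + δ) = (k*)^(1−α) = 8.43^0.69 = 4.3533.
Therefore s = 4.3533 × (n + g + δ) = 4.3533 × 0.062 = 0.2699.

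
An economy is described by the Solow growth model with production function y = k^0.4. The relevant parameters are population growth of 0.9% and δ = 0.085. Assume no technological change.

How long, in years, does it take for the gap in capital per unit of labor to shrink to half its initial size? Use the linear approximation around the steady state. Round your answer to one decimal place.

about 12.3 years

Near the steady state the convergence rate is λ = (1 − α)(n + δ).
λ = (1 − 0.4) × 0.094 = 0.6 × 0.094 = 0.0564
Half-life = ln 2 / λ = 0.6931 / 0.0564 ≈ 12.29 years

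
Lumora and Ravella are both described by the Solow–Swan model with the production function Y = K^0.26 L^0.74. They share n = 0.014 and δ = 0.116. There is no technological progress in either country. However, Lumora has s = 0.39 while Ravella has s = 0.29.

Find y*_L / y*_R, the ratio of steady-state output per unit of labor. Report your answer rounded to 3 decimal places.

Steady-state y* = [s/(n + δ)]^(α/(1−α)), so the ratio is [ (s_L/(n + δ)_L) / (s_R/(n + δ)_R) ]^0.3514.
s_L/(n + δ)_L = 0.39/0.130 = 3.0000; s_R/(n + δ)_R = 0.29/0.130 = 2.2308.
Ratio = (3.0000/2.2308)^0.3514 = 1.3448^0.3514 ≈ 1.1097

ratio ≈ 1.110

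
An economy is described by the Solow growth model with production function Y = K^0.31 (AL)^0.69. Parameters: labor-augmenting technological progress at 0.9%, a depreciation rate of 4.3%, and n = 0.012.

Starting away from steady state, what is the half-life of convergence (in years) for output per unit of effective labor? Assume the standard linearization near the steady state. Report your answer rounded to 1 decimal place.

Near the steady state the convergence rate is λ = (1 − α)(n + g + δ).
λ = (1 − 0.31) × 0.064 = 0.69 × 0.064 = 0.04416
Half-life = ln 2 / λ = 0.6931 / 0.04416 ≈ 15.70 years

half-life ≈ 15.7 years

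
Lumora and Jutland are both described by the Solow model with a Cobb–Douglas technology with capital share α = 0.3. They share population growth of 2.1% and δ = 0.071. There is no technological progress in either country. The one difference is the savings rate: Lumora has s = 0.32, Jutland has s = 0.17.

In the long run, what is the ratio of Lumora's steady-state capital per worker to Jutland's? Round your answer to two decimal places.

ratio ≈ 2.47

Steady-state k* = [s/(n + δ)]^(1/(1−α)), so the ratio is [ (s_L/(n + δ)_L) / (s_J/(n + δ)_J) ]^1.4286.
s_L/(n + δ)_L = 0.32/0.092 = 3.4783; s_J/(n + δ)_J = 0.17/0.092 = 1.8478.
Ratio = (3.4783/1.8478)^1.4286 = 1.8824^1.4286 ≈ 2.4686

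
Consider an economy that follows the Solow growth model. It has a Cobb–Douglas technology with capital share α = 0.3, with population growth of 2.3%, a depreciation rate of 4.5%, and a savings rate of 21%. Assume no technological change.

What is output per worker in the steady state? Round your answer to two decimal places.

In steady state, investment equals break-even investment: s·k^α = (n + δ)·k.
Dividing both sides by k: k^(1−α) = s / (n + δ).
k^0.7 = 0.21 / (0.023 + 0.045) = 0.21 / 0.068 = 3.0882
k* = 3.0882^(1/0.7) ≈ 5.0070
y* = (k*)^α = 5.0070^0.3 ≈ 1.6213

y* ≈ 1.62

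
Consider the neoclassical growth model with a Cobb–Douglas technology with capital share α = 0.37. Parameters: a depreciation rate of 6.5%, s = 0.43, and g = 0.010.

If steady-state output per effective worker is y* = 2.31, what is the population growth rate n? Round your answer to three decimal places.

In steady state, investment equals break-even investment: s·k^α = (n + g + δ)·k.
Since y* = [s/(n + g + δ)]^(α/(1−α)), we have s/(n + g + δ) = (y*)^((1−α)/α) = 2.31^1.7027 = 4.1603.
Therefore n + g + δ = s / 4.1603 = 0.43 / 4.1603 = 0.1034, so n = 0.1034 − 0.075 = 0.0284.

n ≈ 0.028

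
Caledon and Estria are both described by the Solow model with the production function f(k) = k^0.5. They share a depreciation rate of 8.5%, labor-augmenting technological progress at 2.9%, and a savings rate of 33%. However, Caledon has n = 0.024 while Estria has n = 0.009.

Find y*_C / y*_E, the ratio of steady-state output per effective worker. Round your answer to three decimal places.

ratio ≈ 0.891

Steady-state y* = [s/(n + g + δ)]^(α/(1−α)), so the ratio is [ (s_C/(n + g + δ)_C) / (s_E/(n + g + δ)_E) ]^1.
s_C/(n + g + δ)_C = 0.33/0.138 = 2.3913; s_E/(n + g + δ)_E = 0.33/0.123 = 2.6829.
Ratio = (2.3913/2.6829)^1 = 0.8913^1 ≈ 0.8913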